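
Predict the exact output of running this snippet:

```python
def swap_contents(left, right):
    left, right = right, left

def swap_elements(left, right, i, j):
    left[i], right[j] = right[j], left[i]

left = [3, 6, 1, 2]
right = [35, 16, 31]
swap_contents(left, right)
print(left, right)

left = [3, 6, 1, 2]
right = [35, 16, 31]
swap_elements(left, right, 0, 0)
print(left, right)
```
[3, 6, 1, 2] [35, 16, 31]
[35, 6, 1, 2] [3, 16, 31]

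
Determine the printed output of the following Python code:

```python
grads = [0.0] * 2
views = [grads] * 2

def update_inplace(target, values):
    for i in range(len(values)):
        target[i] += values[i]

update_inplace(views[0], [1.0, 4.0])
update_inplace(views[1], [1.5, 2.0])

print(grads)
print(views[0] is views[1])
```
[2.5, 6.0]
True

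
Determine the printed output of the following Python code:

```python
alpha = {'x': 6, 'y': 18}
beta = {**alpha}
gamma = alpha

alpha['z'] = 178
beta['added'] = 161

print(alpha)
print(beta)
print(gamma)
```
{'x': 6, 'y': 18, 'z': 178}
{'x': 6, 'y': 18, 'added': 161}
{'x': 6, 'y': 18, 'z': 178}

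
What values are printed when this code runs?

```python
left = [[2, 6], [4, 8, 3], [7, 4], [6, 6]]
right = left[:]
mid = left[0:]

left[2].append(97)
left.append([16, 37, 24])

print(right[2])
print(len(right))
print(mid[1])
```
[7, 4, 97]
4
[4, 8, 3]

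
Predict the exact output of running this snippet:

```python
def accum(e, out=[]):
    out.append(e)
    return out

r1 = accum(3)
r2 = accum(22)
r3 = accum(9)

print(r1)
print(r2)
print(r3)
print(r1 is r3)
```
[3, 22, 9]
[3, 22, 9]
[3, 22, 9]
True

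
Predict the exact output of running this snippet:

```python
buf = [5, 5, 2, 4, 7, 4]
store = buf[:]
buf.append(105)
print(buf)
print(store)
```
[5, 5, 2, 4, 7, 4, 105]
[5, 5, 2, 4, 7, 4]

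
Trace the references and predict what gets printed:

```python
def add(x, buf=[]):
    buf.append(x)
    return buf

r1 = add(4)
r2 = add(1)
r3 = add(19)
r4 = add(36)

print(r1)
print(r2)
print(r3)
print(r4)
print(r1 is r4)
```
[4, 1, 19, 36]
[4, 1, 19, 36]
[4, 1, 19, 36]
[4, 1, 19, 36]
True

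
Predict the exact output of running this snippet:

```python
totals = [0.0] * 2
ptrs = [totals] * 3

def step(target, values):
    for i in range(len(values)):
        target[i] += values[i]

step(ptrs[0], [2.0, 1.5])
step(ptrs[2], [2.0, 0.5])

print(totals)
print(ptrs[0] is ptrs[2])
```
[4.0, 2.0]
True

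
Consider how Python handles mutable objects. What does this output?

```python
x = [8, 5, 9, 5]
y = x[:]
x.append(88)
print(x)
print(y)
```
[8, 5, 9, 5, 88]
[8, 5, 9, 5]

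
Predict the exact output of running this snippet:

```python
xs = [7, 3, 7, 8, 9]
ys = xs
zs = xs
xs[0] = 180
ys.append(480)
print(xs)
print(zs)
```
[180, 3, 7, 8, 9, 480]
[180, 3, 7, 8, 9, 480]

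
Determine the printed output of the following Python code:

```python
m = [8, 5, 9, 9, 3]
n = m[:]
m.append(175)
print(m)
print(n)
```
[8, 5, 9, 9, 3, 175]
[8, 5, 9, 9, 3]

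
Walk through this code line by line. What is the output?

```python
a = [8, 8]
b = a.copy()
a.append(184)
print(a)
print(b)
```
[8, 8, 184]
[8, 8]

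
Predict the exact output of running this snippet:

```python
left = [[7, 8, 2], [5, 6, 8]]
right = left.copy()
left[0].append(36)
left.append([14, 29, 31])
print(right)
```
[[7, 8, 2, 36], [5, 6, 8]]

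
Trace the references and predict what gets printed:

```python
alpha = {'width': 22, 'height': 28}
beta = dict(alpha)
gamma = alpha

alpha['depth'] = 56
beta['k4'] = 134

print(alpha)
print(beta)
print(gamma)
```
{'width': 22, 'height': 28, 'depth': 56}
{'width': 22, 'height': 28, 'k4': 134}
{'width': 22, 'height': 28, 'depth': 56}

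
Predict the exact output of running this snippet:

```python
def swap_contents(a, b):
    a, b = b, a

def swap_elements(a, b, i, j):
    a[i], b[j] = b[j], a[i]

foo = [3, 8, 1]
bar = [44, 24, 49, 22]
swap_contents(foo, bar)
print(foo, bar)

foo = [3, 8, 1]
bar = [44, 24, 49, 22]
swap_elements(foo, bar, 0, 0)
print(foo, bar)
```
[3, 8, 1] [44, 24, 49, 22]
[44, 8, 1] [3, 24, 49, 22]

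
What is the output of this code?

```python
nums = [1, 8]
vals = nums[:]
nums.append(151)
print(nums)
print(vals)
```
[1, 8, 151]
[1, 8]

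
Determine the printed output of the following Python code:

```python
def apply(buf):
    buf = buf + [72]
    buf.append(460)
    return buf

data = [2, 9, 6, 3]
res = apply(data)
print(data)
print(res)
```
[2, 9, 6, 3]
[2, 9, 6, 3, 72, 460]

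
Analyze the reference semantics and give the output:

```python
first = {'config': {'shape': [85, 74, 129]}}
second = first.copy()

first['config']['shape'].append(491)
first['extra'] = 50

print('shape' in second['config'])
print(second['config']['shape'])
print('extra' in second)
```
True
[85, 74, 129, 491]
False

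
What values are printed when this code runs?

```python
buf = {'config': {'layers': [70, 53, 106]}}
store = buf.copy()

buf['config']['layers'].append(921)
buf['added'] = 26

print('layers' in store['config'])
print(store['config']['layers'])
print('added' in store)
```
True
[70, 53, 106, 921]
False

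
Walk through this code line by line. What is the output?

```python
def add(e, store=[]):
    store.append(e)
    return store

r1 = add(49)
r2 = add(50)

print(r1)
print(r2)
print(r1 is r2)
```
[49, 50]
[49, 50]
True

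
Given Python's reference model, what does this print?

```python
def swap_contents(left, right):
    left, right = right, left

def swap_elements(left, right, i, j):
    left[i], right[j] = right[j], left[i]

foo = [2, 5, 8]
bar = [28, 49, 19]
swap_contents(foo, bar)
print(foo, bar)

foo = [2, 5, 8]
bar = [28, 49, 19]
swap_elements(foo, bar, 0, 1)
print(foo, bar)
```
[2, 5, 8] [28, 49, 19]
[49, 5, 8] [28, 2, 19]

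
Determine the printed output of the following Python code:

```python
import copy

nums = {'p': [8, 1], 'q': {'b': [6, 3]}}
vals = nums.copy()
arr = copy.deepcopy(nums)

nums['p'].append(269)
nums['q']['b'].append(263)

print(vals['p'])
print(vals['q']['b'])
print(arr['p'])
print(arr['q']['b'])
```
[8, 1, 269]
[6, 3, 263]
[8, 1]
[6, 3]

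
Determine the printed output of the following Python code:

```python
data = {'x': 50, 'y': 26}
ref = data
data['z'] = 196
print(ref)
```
{'x': 50, 'y': 26, 'z': 196}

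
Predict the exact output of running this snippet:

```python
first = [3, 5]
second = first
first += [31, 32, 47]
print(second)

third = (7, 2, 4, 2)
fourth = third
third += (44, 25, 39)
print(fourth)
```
[3, 5, 31, 32, 47]
(7, 2, 4, 2)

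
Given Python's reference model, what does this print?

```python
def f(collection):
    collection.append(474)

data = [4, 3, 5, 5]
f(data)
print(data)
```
[4, 3, 5, 5, 474]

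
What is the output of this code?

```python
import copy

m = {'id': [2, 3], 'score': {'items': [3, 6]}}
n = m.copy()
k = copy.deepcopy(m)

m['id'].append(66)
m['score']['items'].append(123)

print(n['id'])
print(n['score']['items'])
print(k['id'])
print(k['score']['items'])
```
[2, 3, 66]
[3, 6, 123]
[2, 3]
[3, 6]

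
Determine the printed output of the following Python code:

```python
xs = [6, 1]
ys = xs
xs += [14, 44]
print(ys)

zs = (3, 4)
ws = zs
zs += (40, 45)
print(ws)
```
[6, 1, 14, 44]
(3, 4)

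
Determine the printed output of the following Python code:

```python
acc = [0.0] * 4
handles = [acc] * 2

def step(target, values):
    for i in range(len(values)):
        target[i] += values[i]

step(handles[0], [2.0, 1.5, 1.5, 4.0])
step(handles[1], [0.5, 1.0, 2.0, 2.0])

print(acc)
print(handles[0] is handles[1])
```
[2.5, 2.5, 3.5, 6.0]
True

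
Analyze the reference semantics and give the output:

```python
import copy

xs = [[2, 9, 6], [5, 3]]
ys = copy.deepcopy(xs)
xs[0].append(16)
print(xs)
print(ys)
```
[[2, 9, 6, 16], [5, 3]]
[[2, 9, 6], [5, 3]]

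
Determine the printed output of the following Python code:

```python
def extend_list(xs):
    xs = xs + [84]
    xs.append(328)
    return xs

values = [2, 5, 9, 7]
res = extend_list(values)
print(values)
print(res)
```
[2, 5, 9, 7]
[2, 5, 9, 7, 84, 328]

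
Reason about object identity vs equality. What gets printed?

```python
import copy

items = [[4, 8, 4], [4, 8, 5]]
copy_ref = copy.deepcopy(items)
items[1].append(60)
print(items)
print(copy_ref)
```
[[4, 8, 4], [4, 8, 5, 60]]
[[4, 8, 4], [4, 8, 5]]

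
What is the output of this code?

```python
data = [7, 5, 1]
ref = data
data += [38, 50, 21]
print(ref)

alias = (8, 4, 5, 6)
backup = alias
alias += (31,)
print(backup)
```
[7, 5, 1, 38, 50, 21]
(8, 4, 5, 6)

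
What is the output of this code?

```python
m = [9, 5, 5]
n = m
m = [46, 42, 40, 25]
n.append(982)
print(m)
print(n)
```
[46, 42, 40, 25]
[9, 5, 5, 982]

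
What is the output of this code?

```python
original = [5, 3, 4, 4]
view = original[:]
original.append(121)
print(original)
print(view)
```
[5, 3, 4, 4, 121]
[5, 3, 4, 4]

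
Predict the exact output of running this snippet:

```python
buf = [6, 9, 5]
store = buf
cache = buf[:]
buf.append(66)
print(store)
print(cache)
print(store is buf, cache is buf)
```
[6, 9, 5, 66]
[6, 9, 5]
True False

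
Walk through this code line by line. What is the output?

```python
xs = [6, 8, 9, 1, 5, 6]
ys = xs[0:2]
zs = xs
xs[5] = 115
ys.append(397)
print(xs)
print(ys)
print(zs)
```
[6, 8, 9, 1, 5, 115]
[6, 8, 397]
[6, 8, 9, 1, 5, 115]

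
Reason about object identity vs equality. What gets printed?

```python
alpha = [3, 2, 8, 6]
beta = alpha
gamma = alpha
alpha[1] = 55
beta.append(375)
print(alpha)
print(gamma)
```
[3, 55, 8, 6, 375]
[3, 55, 8, 6, 375]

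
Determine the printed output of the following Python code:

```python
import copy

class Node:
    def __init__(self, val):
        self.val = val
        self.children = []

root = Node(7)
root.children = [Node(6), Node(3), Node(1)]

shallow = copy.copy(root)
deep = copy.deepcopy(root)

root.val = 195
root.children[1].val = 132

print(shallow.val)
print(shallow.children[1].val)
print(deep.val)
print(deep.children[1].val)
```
7
132
7
3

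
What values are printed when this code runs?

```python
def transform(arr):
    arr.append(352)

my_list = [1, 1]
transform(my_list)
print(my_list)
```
[1, 1, 352]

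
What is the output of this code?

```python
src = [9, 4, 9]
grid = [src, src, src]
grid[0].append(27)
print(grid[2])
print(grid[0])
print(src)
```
[9, 4, 9, 27]
[9, 4, 9, 27]
[9, 4, 9, 27]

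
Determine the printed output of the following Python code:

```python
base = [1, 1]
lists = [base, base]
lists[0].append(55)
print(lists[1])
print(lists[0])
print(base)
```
[1, 1, 55]
[1, 1, 55]
[1, 1, 55]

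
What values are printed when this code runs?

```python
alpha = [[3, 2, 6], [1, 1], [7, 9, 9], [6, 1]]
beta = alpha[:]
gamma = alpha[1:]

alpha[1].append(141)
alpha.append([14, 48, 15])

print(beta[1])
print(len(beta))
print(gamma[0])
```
[1, 1, 141]
4
[1, 1, 141]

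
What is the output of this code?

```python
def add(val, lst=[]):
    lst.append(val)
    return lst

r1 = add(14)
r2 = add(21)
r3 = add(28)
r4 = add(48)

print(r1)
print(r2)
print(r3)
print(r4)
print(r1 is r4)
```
[14, 21, 28, 48]
[14, 21, 28, 48]
[14, 21, 28, 48]
[14, 21, 28, 48]
True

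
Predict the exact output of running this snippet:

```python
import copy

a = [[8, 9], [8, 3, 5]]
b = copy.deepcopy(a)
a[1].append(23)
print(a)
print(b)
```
[[8, 9], [8, 3, 5, 23]]
[[8, 9], [8, 3, 5]]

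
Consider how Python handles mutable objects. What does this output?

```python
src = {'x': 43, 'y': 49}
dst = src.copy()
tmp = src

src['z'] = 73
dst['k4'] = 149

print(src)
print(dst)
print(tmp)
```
{'x': 43, 'y': 49, 'z': 73}
{'x': 43, 'y': 49, 'k4': 149}
{'x': 43, 'y': 49, 'z': 73}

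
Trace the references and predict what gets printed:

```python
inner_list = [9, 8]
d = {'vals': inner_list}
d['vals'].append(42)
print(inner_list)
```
[9, 8, 42]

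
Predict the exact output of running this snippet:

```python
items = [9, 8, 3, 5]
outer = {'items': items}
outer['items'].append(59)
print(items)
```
[9, 8, 3, 5, 59]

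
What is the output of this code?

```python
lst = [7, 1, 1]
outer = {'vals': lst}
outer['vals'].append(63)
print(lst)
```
[7, 1, 1, 63]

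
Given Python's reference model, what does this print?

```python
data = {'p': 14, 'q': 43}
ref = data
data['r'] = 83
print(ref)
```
{'p': 14, 'q': 43, 'r': 83}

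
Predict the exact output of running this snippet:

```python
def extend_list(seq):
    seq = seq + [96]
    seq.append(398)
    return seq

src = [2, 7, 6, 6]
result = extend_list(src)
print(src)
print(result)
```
[2, 7, 6, 6]
[2, 7, 6, 6, 96, 398]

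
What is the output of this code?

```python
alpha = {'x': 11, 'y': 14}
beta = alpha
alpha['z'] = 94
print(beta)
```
{'x': 11, 'y': 14, 'z': 94}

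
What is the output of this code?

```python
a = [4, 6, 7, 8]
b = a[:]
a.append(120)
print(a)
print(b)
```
[4, 6, 7, 8, 120]
[4, 6, 7, 8]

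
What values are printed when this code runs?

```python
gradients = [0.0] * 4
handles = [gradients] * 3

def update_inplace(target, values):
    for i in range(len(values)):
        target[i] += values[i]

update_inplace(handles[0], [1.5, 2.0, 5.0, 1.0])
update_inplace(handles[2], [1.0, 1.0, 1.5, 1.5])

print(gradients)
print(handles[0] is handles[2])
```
[2.5, 3.0, 6.5, 2.5]
True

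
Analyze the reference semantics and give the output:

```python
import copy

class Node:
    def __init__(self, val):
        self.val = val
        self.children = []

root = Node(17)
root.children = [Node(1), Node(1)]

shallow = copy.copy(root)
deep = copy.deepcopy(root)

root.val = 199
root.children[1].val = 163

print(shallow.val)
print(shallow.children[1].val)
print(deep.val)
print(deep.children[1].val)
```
17
163
17
1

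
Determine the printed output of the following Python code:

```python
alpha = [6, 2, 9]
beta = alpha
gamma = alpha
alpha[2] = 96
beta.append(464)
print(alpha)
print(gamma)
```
[6, 2, 96, 464]
[6, 2, 96, 464]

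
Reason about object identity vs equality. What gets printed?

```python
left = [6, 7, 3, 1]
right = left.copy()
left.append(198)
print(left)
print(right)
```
[6, 7, 3, 1, 198]
[6, 7, 3, 1]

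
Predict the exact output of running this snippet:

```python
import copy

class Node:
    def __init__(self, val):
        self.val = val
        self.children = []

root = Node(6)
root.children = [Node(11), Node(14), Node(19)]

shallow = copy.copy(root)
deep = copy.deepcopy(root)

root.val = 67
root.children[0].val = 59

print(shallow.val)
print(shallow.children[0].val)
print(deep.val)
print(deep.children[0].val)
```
6
59
6
11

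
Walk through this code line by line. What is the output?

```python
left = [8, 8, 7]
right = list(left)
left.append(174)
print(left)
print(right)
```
[8, 8, 7, 174]
[8, 8, 7]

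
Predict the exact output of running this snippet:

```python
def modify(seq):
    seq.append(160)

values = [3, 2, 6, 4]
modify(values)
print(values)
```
[3, 2, 6, 4, 160]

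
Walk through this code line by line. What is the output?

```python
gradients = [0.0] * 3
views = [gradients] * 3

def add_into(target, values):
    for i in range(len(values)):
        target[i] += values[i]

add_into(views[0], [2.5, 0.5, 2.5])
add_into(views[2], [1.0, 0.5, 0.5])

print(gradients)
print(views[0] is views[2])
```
[3.5, 1.0, 3.0]
True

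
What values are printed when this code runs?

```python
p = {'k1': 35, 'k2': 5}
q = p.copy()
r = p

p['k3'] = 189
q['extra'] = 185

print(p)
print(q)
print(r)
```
{'k1': 35, 'k2': 5, 'k3': 189}
{'k1': 35, 'k2': 5, 'extra': 185}
{'k1': 35, 'k2': 5, 'k3': 189}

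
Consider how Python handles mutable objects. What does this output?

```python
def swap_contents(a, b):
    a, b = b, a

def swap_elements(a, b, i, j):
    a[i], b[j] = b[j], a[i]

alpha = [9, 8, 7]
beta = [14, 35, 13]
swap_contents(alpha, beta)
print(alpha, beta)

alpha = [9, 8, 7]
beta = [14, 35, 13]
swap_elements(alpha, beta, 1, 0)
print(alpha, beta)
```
[9, 8, 7] [14, 35, 13]
[9, 14, 7] [8, 35, 13]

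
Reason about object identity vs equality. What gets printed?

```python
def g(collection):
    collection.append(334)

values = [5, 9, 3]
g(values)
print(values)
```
[5, 9, 3, 334]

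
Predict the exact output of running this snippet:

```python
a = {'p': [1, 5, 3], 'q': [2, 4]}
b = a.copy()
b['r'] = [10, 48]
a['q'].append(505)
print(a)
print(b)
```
{'p': [1, 5, 3], 'q': [2, 4, 505]}
{'p': [1, 5, 3], 'q': [2, 4, 505], 'r': [10, 48]}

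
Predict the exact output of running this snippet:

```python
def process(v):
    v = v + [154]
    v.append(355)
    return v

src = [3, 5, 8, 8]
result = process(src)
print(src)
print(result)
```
[3, 5, 8, 8]
[3, 5, 8, 8, 154, 355]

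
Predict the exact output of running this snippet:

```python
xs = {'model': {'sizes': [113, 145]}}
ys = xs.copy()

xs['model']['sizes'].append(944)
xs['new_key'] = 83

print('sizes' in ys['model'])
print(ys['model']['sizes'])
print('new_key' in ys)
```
True
[113, 145, 944]
False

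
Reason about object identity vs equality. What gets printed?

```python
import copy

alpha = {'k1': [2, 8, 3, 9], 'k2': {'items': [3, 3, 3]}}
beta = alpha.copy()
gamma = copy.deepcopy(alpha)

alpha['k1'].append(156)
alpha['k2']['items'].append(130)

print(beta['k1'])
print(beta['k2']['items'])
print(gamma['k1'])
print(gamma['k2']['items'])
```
[2, 8, 3, 9, 156]
[3, 3, 3, 130]
[2, 8, 3, 9]
[3, 3, 3]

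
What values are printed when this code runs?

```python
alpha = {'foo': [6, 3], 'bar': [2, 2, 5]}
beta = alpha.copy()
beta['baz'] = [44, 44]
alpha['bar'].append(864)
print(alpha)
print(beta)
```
{'foo': [6, 3], 'bar': [2, 2, 5, 864]}
{'foo': [6, 3], 'bar': [2, 2, 5, 864], 'baz': [44, 44]}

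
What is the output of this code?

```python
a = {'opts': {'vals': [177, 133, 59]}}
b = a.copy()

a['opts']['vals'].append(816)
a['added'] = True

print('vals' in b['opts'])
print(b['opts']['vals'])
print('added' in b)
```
True
[177, 133, 59, 816]
False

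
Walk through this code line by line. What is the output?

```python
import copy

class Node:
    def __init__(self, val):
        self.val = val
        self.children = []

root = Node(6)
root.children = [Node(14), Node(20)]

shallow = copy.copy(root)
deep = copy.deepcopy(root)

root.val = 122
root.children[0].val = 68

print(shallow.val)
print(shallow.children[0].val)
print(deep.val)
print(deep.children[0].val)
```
6
68
6
14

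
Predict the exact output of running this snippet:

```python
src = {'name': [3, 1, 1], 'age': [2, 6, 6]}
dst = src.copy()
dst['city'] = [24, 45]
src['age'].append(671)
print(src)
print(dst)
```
{'name': [3, 1, 1], 'age': [2, 6, 6, 671]}
{'name': [3, 1, 1], 'age': [2, 6, 6, 671], 'city': [24, 45]}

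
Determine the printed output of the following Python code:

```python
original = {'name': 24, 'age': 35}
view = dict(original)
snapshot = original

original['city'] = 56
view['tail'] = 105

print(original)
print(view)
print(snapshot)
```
{'name': 24, 'age': 35, 'city': 56}
{'name': 24, 'age': 35, 'tail': 105}
{'name': 24, 'age': 35, 'city': 56}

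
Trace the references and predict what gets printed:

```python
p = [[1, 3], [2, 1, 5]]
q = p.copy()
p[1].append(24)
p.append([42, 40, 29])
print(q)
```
[[1, 3], [2, 1, 5, 24]]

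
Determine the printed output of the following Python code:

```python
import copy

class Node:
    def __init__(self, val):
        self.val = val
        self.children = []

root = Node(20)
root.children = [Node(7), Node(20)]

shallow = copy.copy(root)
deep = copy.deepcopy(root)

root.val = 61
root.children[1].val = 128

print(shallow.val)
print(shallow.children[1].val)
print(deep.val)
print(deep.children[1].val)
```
20
128
20
20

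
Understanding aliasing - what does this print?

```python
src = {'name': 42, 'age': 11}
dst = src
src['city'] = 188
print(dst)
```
{'name': 42, 'age': 11, 'city': 188}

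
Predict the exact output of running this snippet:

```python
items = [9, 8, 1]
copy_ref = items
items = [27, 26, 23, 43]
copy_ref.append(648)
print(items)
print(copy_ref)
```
[27, 26, 23, 43]
[9, 8, 1, 648]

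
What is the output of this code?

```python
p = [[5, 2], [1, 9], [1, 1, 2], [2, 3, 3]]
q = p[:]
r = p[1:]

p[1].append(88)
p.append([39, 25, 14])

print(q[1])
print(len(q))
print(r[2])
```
[1, 9, 88]
4
[2, 3, 3]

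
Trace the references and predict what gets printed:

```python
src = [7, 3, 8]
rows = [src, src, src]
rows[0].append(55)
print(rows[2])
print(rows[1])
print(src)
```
[7, 3, 8, 55]
[7, 3, 8, 55]
[7, 3, 8, 55]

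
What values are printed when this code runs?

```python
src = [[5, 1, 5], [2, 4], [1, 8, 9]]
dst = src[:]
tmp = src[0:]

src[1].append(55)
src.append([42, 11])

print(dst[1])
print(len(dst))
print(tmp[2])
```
[2, 4, 55]
3
[1, 8, 9]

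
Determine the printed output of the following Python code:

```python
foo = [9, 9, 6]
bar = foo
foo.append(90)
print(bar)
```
[9, 9, 6, 90]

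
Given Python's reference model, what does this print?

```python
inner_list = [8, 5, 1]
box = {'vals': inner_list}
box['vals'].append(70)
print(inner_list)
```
[8, 5, 1, 70]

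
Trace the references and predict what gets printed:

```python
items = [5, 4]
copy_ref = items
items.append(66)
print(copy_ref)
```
[5, 4, 66]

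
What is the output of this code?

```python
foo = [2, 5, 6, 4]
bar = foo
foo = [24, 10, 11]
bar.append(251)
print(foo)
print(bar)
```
[24, 10, 11]
[2, 5, 6, 4, 251]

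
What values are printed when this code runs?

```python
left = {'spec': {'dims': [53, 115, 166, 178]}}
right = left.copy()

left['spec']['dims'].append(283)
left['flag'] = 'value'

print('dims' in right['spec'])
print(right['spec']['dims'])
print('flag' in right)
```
True
[53, 115, 166, 178, 283]
False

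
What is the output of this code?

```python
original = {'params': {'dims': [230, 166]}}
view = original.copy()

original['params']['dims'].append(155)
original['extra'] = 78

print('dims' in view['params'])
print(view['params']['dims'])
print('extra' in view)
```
True
[230, 166, 155]
False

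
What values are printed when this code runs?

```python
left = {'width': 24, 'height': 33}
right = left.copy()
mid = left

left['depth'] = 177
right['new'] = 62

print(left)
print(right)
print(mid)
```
{'width': 24, 'height': 33, 'depth': 177}
{'width': 24, 'height': 33, 'new': 62}
{'width': 24, 'height': 33, 'depth': 177}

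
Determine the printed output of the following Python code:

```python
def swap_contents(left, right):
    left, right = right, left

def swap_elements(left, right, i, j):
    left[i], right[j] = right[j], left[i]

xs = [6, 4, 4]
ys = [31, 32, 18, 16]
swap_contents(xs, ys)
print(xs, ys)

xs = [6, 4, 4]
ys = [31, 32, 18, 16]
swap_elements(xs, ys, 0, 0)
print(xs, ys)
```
[6, 4, 4] [31, 32, 18, 16]
[31, 4, 4] [6, 32, 18, 16]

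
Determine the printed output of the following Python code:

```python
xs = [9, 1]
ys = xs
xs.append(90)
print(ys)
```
[9, 1, 90]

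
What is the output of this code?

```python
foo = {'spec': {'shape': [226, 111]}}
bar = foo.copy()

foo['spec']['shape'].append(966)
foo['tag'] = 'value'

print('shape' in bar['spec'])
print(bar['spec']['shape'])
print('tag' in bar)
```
True
[226, 111, 966]
False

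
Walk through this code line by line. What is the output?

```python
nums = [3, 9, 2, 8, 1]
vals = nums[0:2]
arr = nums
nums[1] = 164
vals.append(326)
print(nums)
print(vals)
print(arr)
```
[3, 164, 2, 8, 1]
[3, 9, 326]
[3, 164, 2, 8, 1]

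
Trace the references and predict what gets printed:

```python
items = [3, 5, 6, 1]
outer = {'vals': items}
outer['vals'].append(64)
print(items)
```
[3, 5, 6, 1, 64]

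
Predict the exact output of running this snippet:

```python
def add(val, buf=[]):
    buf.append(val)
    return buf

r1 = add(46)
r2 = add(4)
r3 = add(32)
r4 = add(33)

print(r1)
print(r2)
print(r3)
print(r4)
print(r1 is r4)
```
[46, 4, 32, 33]
[46, 4, 32, 33]
[46, 4, 32, 33]
[46, 4, 32, 33]
True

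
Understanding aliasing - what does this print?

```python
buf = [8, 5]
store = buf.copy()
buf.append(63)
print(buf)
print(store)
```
[8, 5, 63]
[8, 5]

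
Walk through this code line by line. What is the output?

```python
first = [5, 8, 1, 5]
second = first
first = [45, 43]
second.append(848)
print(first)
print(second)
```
[45, 43]
[5, 8, 1, 5, 848]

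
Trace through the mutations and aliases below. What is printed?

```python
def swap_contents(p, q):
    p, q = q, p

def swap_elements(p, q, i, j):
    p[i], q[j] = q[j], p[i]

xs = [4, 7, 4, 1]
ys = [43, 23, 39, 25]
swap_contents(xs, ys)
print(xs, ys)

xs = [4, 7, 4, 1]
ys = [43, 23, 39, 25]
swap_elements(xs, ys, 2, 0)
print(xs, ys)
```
[4, 7, 4, 1] [43, 23, 39, 25]
[4, 7, 43, 1] [4, 23, 39, 25]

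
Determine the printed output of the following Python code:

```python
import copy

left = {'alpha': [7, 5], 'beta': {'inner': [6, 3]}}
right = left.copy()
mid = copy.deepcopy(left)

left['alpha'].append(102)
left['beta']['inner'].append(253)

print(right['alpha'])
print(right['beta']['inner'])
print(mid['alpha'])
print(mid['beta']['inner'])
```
[7, 5, 102]
[6, 3, 253]
[7, 5]
[6, 3]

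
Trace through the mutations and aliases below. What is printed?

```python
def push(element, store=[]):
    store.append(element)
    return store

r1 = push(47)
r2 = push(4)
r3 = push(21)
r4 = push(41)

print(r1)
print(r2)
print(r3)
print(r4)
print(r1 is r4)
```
[47, 4, 21, 41]
[47, 4, 21, 41]
[47, 4, 21, 41]
[47, 4, 21, 41]
True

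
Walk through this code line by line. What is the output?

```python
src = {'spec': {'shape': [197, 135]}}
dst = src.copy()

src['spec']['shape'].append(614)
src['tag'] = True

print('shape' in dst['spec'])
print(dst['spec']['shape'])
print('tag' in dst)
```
True
[197, 135, 614]
False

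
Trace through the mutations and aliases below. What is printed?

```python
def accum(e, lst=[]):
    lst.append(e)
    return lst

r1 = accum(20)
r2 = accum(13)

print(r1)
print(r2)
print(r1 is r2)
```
[20, 13]
[20, 13]
True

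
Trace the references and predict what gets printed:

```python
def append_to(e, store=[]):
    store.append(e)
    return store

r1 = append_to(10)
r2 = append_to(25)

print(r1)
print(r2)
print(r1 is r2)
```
[10, 25]
[10, 25]
True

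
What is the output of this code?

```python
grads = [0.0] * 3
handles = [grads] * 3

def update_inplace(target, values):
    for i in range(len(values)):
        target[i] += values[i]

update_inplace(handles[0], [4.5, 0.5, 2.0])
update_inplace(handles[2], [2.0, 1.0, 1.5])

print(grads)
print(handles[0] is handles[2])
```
[6.5, 1.5, 3.5]
True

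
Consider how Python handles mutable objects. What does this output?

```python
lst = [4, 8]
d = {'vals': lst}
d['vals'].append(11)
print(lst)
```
[4, 8, 11]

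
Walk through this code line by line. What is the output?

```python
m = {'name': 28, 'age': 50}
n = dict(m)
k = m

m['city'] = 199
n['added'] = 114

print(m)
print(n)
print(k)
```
{'name': 28, 'age': 50, 'city': 199}
{'name': 28, 'age': 50, 'added': 114}
{'name': 28, 'age': 50, 'city': 199}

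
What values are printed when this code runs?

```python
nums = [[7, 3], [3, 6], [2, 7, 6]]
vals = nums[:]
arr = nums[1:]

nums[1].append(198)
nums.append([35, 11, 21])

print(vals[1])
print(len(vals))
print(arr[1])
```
[3, 6, 198]
3
[2, 7, 6]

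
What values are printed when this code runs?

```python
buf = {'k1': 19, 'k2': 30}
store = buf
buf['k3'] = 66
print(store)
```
{'k1': 19, 'k2': 30, 'k3': 66}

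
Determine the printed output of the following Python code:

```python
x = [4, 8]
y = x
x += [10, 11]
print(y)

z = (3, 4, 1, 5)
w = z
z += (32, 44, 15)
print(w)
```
[4, 8, 10, 11]
(3, 4, 1, 5)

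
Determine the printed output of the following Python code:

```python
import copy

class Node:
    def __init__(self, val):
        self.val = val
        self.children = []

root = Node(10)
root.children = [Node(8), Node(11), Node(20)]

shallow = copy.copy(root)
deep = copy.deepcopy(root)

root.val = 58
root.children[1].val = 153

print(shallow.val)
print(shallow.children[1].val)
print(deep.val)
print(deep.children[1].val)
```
10
153
10
11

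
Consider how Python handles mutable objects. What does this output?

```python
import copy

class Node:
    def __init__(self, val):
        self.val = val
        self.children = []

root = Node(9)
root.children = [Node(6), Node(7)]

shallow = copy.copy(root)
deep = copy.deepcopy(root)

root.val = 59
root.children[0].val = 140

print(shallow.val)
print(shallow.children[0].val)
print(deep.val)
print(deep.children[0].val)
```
9
140
9
6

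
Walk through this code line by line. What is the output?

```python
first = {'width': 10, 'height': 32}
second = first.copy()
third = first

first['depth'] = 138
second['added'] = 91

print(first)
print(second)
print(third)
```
{'width': 10, 'height': 32, 'depth': 138}
{'width': 10, 'height': 32, 'added': 91}
{'width': 10, 'height': 32, 'depth': 138}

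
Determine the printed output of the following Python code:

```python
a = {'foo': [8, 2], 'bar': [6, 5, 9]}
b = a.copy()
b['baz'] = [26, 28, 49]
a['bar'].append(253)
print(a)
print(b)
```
{'foo': [8, 2], 'bar': [6, 5, 9, 253]}
{'foo': [8, 2], 'bar': [6, 5, 9, 253], 'baz': [26, 28, 49]}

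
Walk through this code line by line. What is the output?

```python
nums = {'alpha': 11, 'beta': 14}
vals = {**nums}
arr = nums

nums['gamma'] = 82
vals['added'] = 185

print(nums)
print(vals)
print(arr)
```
{'alpha': 11, 'beta': 14, 'gamma': 82}
{'alpha': 11, 'beta': 14, 'added': 185}
{'alpha': 11, 'beta': 14, 'gamma': 82}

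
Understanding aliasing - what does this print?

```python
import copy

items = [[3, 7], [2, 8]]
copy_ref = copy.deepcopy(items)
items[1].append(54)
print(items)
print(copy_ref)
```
[[3, 7], [2, 8, 54]]
[[3, 7], [2, 8]]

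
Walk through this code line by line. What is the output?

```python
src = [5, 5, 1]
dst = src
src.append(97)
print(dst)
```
[5, 5, 1, 97]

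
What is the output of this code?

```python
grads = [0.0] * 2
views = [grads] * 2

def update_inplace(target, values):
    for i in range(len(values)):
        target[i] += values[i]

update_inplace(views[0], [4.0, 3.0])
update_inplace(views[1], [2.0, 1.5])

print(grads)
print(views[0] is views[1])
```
[6.0, 4.5]
True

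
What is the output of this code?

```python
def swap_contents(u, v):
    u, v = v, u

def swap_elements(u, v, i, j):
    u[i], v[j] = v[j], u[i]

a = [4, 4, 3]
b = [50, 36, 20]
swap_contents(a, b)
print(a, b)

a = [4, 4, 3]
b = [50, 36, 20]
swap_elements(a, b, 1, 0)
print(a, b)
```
[4, 4, 3] [50, 36, 20]
[4, 50, 3] [4, 36, 20]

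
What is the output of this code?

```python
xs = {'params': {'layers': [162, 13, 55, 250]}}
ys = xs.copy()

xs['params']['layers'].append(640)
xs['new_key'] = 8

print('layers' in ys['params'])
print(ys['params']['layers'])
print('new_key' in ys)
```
True
[162, 13, 55, 250, 640]
False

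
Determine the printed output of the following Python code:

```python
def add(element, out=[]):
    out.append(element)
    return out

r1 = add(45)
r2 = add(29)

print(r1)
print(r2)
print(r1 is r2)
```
[45, 29]
[45, 29]
True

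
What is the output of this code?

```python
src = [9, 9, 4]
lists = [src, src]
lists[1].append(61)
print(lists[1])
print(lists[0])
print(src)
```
[9, 9, 4, 61]
[9, 9, 4, 61]
[9, 9, 4, 61]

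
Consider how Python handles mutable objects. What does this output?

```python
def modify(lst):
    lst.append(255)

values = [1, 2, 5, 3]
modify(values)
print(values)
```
[1, 2, 5, 3, 255]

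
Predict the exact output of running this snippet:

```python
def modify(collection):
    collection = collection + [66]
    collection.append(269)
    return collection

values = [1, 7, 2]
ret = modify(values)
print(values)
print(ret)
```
[1, 7, 2]
[1, 7, 2, 66, 269]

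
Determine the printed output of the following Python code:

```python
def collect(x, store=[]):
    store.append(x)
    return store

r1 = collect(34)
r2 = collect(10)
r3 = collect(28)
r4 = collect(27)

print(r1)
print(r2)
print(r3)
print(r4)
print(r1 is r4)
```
[34, 10, 28, 27]
[34, 10, 28, 27]
[34, 10, 28, 27]
[34, 10, 28, 27]
True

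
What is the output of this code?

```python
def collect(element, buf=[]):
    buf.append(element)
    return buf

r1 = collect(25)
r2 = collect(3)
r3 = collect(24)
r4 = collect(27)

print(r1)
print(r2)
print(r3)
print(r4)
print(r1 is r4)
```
[25, 3, 24, 27]
[25, 3, 24, 27]
[25, 3, 24, 27]
[25, 3, 24, 27]
True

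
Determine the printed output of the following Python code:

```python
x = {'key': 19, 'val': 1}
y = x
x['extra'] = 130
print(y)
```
{'key': 19, 'val': 1, 'extra': 130}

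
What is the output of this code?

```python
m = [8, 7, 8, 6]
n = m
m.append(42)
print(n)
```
[8, 7, 8, 6, 42]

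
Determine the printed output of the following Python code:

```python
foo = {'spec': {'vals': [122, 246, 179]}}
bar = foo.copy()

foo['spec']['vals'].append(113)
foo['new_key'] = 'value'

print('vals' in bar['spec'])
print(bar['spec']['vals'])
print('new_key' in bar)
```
True
[122, 246, 179, 113]
False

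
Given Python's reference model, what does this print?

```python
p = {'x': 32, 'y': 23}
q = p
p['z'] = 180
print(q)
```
{'x': 32, 'y': 23, 'z': 180}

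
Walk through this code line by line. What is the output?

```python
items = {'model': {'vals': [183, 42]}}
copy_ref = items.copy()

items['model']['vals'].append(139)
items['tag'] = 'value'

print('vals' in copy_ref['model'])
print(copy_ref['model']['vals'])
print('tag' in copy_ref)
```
True
[183, 42, 139]
False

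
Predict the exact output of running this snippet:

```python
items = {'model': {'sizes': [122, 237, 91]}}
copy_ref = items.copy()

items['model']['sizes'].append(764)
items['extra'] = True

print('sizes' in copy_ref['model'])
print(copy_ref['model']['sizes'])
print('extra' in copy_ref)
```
True
[122, 237, 91, 764]
False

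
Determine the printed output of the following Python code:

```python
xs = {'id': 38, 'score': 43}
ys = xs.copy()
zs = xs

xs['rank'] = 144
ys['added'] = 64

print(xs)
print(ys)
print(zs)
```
{'id': 38, 'score': 43, 'rank': 144}
{'id': 38, 'score': 43, 'added': 64}
{'id': 38, 'score': 43, 'rank': 144}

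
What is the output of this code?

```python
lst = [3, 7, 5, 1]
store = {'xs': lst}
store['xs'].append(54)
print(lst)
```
[3, 7, 5, 1, 54]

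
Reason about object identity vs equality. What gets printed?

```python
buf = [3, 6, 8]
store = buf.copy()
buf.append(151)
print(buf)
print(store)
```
[3, 6, 8, 151]
[3, 6, 8]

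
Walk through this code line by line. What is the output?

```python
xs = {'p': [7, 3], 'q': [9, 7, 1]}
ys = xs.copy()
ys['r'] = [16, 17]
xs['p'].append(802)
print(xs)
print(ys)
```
{'p': [7, 3, 802], 'q': [9, 7, 1]}
{'p': [7, 3, 802], 'q': [9, 7, 1], 'r': [16, 17]}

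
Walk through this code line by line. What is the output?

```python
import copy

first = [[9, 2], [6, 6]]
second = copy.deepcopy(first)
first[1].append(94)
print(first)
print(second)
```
[[9, 2], [6, 6, 94]]
[[9, 2], [6, 6]]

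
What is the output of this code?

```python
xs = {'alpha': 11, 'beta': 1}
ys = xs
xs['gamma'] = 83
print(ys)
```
{'alpha': 11, 'beta': 1, 'gamma': 83}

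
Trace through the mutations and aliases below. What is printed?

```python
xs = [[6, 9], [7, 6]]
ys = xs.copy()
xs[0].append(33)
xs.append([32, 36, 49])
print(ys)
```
[[6, 9, 33], [7, 6]]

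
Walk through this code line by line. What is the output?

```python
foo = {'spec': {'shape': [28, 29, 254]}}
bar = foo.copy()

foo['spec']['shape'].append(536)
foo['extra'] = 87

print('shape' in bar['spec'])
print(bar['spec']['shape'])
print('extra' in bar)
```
True
[28, 29, 254, 536]
False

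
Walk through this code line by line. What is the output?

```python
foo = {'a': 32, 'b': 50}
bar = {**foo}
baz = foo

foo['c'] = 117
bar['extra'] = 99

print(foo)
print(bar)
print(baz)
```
{'a': 32, 'b': 50, 'c': 117}
{'a': 32, 'b': 50, 'extra': 99}
{'a': 32, 'b': 50, 'c': 117}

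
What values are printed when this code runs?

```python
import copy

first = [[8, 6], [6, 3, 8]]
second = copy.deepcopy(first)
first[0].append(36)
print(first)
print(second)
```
[[8, 6, 36], [6, 3, 8]]
[[8, 6], [6, 3, 8]]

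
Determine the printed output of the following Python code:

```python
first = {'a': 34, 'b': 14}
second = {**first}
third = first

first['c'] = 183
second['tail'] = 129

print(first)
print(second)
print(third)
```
{'a': 34, 'b': 14, 'c': 183}
{'a': 34, 'b': 14, 'tail': 129}
{'a': 34, 'b': 14, 'c': 183}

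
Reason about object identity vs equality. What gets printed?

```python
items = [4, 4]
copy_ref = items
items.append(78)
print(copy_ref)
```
[4, 4, 78]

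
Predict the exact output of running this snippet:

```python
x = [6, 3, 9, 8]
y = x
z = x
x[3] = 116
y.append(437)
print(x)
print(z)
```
[6, 3, 9, 116, 437]
[6, 3, 9, 116, 437]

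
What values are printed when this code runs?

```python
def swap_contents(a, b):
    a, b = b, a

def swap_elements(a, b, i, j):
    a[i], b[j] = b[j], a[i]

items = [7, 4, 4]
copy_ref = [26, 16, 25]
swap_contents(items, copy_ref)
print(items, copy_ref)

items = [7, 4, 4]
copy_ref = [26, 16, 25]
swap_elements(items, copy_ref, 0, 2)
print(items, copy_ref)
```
[7, 4, 4] [26, 16, 25]
[25, 4, 4] [26, 16, 7]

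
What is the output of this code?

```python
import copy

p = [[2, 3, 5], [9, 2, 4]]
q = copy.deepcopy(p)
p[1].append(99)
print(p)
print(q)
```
[[2, 3, 5], [9, 2, 4, 99]]
[[2, 3, 5], [9, 2, 4]]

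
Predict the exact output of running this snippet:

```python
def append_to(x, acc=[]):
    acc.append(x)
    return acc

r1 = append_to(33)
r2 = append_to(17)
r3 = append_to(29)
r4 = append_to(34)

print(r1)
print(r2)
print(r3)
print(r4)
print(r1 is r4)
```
[33, 17, 29, 34]
[33, 17, 29, 34]
[33, 17, 29, 34]
[33, 17, 29, 34]
True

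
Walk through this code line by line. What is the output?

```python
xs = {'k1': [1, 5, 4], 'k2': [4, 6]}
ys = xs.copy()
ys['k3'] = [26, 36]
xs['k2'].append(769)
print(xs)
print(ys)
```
{'k1': [1, 5, 4], 'k2': [4, 6, 769]}
{'k1': [1, 5, 4], 'k2': [4, 6, 769], 'k3': [26, 36]}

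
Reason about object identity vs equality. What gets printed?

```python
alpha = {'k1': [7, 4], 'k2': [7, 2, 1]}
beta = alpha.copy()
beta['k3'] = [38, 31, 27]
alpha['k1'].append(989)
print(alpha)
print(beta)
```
{'k1': [7, 4, 989], 'k2': [7, 2, 1]}
{'k1': [7, 4, 989], 'k2': [7, 2, 1], 'k3': [38, 31, 27]}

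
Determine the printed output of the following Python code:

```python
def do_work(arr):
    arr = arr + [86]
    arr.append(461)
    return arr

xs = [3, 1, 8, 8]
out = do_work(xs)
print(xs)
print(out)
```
[3, 1, 8, 8]
[3, 1, 8, 8, 86, 461]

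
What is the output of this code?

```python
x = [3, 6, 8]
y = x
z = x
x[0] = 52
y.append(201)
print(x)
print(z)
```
[52, 6, 8, 201]
[52, 6, 8, 201]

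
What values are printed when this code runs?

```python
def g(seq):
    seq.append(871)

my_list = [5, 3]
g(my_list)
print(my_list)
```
[5, 3, 871]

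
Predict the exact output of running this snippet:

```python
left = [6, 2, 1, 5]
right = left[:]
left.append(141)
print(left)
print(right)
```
[6, 2, 1, 5, 141]
[6, 2, 1, 5]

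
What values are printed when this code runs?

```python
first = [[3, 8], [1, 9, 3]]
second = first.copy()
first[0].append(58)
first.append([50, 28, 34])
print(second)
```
[[3, 8, 58], [1, 9, 3]]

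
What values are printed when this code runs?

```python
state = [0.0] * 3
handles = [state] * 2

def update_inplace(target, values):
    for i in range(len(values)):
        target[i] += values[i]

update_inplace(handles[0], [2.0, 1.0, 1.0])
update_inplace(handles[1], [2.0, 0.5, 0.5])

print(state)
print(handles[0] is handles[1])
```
[4.0, 1.5, 1.5]
True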